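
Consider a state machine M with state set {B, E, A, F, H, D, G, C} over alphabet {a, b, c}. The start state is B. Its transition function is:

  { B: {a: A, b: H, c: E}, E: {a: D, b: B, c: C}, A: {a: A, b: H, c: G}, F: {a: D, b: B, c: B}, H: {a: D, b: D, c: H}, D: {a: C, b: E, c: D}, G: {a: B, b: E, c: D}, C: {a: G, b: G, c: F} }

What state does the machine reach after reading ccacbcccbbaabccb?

B

start at B
read 'c': B → E
read 'c': E → C
read 'a': C → G
read 'c': G → D
read 'b': D → E
read 'c': E → C
read 'c': C → F
read 'c': F → B
read 'b': B → H
read 'b': H → D
read 'a': D → C
read 'a': C → G
read 'b': G → E
read 'c': E → C
read 'c': C → F
read 'b': F → B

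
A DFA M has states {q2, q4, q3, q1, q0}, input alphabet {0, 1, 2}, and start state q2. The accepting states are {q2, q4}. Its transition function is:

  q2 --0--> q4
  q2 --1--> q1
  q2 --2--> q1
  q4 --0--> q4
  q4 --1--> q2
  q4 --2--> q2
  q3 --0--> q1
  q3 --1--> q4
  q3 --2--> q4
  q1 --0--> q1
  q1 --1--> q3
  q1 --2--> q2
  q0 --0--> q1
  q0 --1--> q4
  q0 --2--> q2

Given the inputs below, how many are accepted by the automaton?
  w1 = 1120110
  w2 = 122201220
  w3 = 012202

2

w1: q2 → q1 → q3 → q4 → q4 → q2 → q1 → q1  → end q1, rejected
w2: q2 → q1 → q2 → q1 → q2 → q4 → q2 → q1 → q2 → q4  → end q4, accepted
w3: q2 → q4 → q2 → q1 → q2 → q4 → q2  → end q2, accepted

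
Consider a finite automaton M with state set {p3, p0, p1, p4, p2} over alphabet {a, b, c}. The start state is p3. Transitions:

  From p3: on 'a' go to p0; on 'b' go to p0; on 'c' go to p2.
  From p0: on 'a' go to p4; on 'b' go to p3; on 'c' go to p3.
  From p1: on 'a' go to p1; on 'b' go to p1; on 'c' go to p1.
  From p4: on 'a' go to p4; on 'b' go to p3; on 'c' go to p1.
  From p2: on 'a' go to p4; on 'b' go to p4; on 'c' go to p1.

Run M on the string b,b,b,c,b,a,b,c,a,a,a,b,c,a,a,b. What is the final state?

p3

start at p3
read 'b': p3 → p0
read 'b': p0 → p3
read 'b': p3 → p0
read 'c': p0 → p3
read 'b': p3 → p0
read 'a': p0 → p4
read 'b': p4 → p3
read 'c': p3 → p2
read 'a': p2 → p4
read 'a': p4 → p4
read 'a': p4 → p4
read 'b': p4 → p3
read 'c': p3 → p2
read 'a': p2 → p4
read 'a': p4 → p4
read 'b': p4 → p3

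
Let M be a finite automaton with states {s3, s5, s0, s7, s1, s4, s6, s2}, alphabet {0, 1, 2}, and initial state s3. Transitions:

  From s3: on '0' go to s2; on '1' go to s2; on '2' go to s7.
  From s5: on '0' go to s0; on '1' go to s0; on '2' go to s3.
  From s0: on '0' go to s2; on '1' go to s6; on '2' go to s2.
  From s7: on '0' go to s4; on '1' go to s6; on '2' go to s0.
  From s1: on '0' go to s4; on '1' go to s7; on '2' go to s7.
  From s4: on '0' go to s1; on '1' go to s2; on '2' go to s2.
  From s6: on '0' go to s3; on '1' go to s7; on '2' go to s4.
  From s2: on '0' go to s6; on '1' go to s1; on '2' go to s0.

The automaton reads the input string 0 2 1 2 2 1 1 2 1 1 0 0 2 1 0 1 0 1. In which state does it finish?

s7

start at s3
read '0': s3 → s2
read '2': s2 → s0
read '1': s0 → s6
read '2': s6 → s4
read '2': s4 → s2
read '1': s2 → s1
read '1': s1 → s7
read '2': s7 → s0
read '1': s0 → s6
read '1': s6 → s7
read '0': s7 → s4
read '0': s4 → s1
read '2': s1 → s7
read '1': s7 → s6
read '0': s6 → s3
read '1': s3 → s2
read '0': s2 → s6
read '1': s6 → s7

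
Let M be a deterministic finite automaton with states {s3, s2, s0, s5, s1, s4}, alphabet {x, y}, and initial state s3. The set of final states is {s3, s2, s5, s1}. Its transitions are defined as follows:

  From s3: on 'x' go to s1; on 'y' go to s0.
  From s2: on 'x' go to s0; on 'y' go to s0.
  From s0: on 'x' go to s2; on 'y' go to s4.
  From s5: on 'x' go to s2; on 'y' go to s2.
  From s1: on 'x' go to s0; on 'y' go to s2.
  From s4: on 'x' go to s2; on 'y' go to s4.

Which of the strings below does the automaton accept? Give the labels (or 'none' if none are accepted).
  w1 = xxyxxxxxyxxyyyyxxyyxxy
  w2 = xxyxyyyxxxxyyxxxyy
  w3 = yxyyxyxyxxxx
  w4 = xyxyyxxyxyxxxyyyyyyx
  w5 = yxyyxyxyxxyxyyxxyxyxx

w4

w1: Trace: s3 -x-> s1 -x-> s0 -y-> s4 -x-> s2 -x-> s0 -x-> s2 -x-> s0 -x-> s2 -y-> s0 -x-> s2 -x-> s0 -y-> s4 -y-> s4 -y-> s4 -y-> s4 -x-> s2 -x-> s0 -y-> s4 -y-> s4 -x-> s2 -x-> s0 -y-> s4  → end s4, rejected
w2: Trace: s3 -x-> s1 -x-> s0 -y-> s4 -x-> s2 -y-> s0 -y-> s4 -y-> s4 -x-> s2 -x-> s0 -x-> s2 -x-> s0 -y-> s4 -y-> s4 -x-> s2 -x-> s0 -x-> s2 -y-> s0 -y-> s4  → end s4, rejected
w3: Trace: s3 -y-> s0 -x-> s2 -y-> s0 -y-> s4 -x-> s2 -y-> s0 -x-> s2 -y-> s0 -x-> s2 -x-> s0 -x-> s2 -x-> s0  → end s0, rejected
w4: Trace: s3 -x-> s1 -y-> s2 -x-> s0 -y-> s4 -y-> s4 -x-> s2 -x-> s0 -y-> s4 -x-> s2 -y-> s0 -x-> s2 -x-> s0 -x-> s2 -y-> s0 -y-> s4 -y-> s4 -y-> s4 -y-> s4 -y-> s4 -x-> s2  → end s2, accepted
w5: Trace: s3 -y-> s0 -x-> s2 -y-> s0 -y-> s4 -x-> s2 -y-> s0 -x-> s2 -y-> s0 -x-> s2 -x-> s0 -y-> s4 -x-> s2 -y-> s0 -y-> s4 -x-> s2 -x-> s0 -y-> s4 -x-> s2 -y-> s0 -x-> s2 -x-> s0  → end s0, rejected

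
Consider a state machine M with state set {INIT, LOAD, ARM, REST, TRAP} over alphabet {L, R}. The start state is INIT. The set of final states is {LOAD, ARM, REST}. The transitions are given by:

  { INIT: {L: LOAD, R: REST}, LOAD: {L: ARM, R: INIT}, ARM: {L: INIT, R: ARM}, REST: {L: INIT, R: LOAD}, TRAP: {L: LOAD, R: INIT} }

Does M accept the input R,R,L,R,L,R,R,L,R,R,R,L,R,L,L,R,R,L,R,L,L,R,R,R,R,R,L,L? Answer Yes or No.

INIT → REST → LOAD → ARM → ARM → INIT → REST → LOAD → ARM → ARM → ARM → ARM → INIT → REST → INIT → LOAD → INIT → REST → INIT → REST → INIT → LOAD → INIT → REST → LOAD → INIT → REST → INIT → LOAD
End state LOAD is accepting.

Yes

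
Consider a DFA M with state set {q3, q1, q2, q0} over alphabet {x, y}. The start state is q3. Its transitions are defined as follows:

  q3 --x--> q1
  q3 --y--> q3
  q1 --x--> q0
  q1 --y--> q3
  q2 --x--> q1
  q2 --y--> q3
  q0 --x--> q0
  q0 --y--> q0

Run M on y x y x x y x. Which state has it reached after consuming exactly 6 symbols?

q0

Trace: q3 -y-> q3 -x-> q1 -y-> q3 -x-> q1 -x-> q0 -y-> q0
After 6 symbols: q0.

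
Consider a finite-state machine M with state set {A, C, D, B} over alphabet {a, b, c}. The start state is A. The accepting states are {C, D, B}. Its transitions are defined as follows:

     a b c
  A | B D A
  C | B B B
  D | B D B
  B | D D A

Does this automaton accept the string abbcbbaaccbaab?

Yes

Trace: A -a-> B -b-> D -b-> D -c-> B -b-> D -b-> D -a-> B -a-> D -c-> B -c-> A -b-> D -a-> B -a-> D -b-> D
End state D is accepting.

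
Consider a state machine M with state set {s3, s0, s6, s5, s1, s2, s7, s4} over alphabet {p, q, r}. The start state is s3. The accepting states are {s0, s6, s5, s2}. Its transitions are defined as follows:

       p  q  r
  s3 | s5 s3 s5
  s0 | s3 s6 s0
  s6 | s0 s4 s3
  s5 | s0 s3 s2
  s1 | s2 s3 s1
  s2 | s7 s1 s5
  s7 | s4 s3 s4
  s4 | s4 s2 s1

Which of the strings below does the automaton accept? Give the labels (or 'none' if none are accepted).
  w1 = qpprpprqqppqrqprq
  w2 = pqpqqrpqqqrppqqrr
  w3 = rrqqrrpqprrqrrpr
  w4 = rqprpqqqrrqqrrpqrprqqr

w2

w1: s3 → s3 → s5 → s0 → s0 → s3 → s5 → s2 → s1 → s3 → s5 → s0 → s6 → s3 → s3 → s5 → s2 → s1  → end s1, rejected
w2: s3 → s5 → s3 → s5 → s3 → s3 → s5 → s0 → s6 → s4 → s2 → s5 → s0 → s3 → s3 → s3 → s5 → s2  → end s2, accepted
w3: s3 → s5 → s2 → s1 → s3 → s5 → s2 → s7 → s3 → s5 → s2 → s5 → s3 → s5 → s2 → s7 → s4  → end s4, rejected
w4: s3 → s5 → s3 → s5 → s2 → s7 → s3 → s3 → s3 → s5 → s2 → s1 → s3 → s5 → s2 → s7 → s3 → s5 → s0 → s0 → s6 → s4 → s1  → end s1, rejected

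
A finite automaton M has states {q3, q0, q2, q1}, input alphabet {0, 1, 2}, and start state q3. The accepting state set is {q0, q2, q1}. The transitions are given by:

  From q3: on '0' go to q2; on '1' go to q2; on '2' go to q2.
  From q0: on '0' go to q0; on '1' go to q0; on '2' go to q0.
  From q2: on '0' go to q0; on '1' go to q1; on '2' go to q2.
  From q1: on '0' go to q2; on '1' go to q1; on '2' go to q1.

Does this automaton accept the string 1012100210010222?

start at q3
read '1': q3 → q2
read '0': q2 → q0
read '1': q0 → q0
read '2': q0 → q0
read '1': q0 → q0
read '0': q0 → q0
read '0': q0 → q0
read '2': q0 → q0
read '1': q0 → q0
read '0': q0 → q0
read '0': q0 → q0
read '1': q0 → q0
read '0': q0 → q0
read '2': q0 → q0
read '2': q0 → q0
read '2': q0 → q0
End state q0 is accepting.

Yes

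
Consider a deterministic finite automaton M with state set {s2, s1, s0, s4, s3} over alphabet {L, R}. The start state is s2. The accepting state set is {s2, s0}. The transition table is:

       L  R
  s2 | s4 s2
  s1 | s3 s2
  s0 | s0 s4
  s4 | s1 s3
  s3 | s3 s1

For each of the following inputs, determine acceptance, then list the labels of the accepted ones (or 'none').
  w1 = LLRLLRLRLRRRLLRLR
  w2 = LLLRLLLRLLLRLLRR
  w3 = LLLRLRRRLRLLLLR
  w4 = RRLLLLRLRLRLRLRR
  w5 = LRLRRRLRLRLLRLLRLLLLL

w2, w4

w1: Trace: s2 -L-> s4 -L-> s1 -R-> s2 -L-> s4 -L-> s1 -R-> s2 -L-> s4 -R-> s3 -L-> s3 -R-> s1 -R-> s2 -R-> s2 -L-> s4 -L-> s1 -R-> s2 -L-> s4 -R-> s3  → end s3, rejected
w2: Trace: s2 -L-> s4 -L-> s1 -L-> s3 -R-> s1 -L-> s3 -L-> s3 -L-> s3 -R-> s1 -L-> s3 -L-> s3 -L-> s3 -R-> s1 -L-> s3 -L-> s3 -R-> s1 -R-> s2  → end s2, accepted
w3: Trace: s2 -L-> s4 -L-> s1 -L-> s3 -R-> s1 -L-> s3 -R-> s1 -R-> s2 -R-> s2 -L-> s4 -R-> s3 -L-> s3 -L-> s3 -L-> s3 -L-> s3 -R-> s1  → end s1, rejected
w4: Trace: s2 -R-> s2 -R-> s2 -L-> s4 -L-> s1 -L-> s3 -L-> s3 -R-> s1 -L-> s3 -R-> s1 -L-> s3 -R-> s1 -L-> s3 -R-> s1 -L-> s3 -R-> s1 -R-> s2  → end s2, accepted
w5: Trace: s2 -L-> s4 -R-> s3 -L-> s3 -R-> s1 -R-> s2 -R-> s2 -L-> s4 -R-> s3 -L-> s3 -R-> s1 -L-> s3 -L-> s3 -R-> s1 -L-> s3 -L-> s3 -R-> s1 -L-> s3 -L-> s3 -L-> s3 -L-> s3 -L-> s3  → end s3, rejected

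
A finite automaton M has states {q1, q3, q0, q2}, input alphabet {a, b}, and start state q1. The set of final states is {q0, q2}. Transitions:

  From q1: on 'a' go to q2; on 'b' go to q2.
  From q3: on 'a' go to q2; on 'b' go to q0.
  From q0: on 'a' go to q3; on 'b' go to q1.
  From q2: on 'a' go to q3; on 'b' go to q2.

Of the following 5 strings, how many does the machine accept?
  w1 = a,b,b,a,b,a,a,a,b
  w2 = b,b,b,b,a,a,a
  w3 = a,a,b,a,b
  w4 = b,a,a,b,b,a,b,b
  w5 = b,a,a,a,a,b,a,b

3

w1: q1 → q2 → q2 → q2 → q3 → q0 → q3 → q2 → q3 → q0  → end q0, accepted
w2: q1 → q2 → q2 → q2 → q2 → q3 → q2 → q3  → end q3, rejected
w3: q1 → q2 → q3 → q0 → q3 → q0  → end q0, accepted
w4: q1 → q2 → q3 → q2 → q2 → q2 → q3 → q0 → q1  → end q1, rejected
w5: q1 → q2 → q3 → q2 → q3 → q2 → q2 → q3 → q0  → end q0, accepted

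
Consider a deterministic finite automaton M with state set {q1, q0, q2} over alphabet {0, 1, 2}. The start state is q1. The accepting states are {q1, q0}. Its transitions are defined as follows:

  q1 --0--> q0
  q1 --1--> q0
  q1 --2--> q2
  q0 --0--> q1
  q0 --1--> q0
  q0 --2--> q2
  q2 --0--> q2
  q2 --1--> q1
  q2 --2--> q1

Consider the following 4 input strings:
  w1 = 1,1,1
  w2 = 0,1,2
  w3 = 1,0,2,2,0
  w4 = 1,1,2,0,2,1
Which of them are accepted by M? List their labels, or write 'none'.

w1: Trace: q1 -1-> q0 -1-> q0 -1-> q0  → end q0, accepted
w2: Trace: q1 -0-> q0 -1-> q0 -2-> q2  → end q2, rejected
w3: Trace: q1 -1-> q0 -0-> q1 -2-> q2 -2-> q1 -0-> q0  → end q0, accepted
w4: Trace: q1 -1-> q0 -1-> q0 -2-> q2 -0-> q2 -2-> q1 -1-> q0  → end q0, accepted

w1, w3, w4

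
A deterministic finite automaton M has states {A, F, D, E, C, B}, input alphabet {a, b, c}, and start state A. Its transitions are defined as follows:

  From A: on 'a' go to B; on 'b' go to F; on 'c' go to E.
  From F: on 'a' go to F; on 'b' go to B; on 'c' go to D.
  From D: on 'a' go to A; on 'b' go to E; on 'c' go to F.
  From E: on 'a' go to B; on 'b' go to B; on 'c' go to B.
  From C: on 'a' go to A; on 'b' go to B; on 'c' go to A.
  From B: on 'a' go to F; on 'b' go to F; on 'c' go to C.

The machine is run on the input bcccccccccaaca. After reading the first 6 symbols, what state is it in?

start at A
read 'b': A → F
read 'c': F → D
read 'c': D → F
read 'c': F → D
read 'c': D → F
read 'c': F → D
After 6 symbols: D.

D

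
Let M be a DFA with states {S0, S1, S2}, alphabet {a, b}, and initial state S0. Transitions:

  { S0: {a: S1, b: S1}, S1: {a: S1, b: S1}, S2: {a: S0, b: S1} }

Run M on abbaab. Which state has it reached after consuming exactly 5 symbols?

S1

Trace: S0 -a-> S1 -b-> S1 -b-> S1 -a-> S1 -a-> S1
After 5 symbols: S1.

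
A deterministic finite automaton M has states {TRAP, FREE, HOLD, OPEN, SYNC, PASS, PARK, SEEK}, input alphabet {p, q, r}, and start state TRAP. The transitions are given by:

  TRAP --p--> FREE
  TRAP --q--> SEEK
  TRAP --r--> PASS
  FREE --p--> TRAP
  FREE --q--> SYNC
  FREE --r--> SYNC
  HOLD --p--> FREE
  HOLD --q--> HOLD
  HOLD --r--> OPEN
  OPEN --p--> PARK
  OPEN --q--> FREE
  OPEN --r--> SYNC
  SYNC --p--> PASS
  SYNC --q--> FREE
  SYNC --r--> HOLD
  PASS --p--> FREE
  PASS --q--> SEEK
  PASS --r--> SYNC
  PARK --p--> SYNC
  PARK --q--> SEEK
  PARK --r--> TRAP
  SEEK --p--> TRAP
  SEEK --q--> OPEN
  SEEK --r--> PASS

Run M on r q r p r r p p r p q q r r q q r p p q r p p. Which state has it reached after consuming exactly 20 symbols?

FREE

Trace: TRAP -r-> PASS -q-> SEEK -r-> PASS -p-> FREE -r-> SYNC -r-> HOLD -p-> FREE -p-> TRAP -r-> PASS -p-> FREE -q-> SYNC -q-> FREE -r-> SYNC -r-> HOLD -q-> HOLD -q-> HOLD -r-> OPEN -p-> PARK -p-> SYNC -q-> FREE
After 20 symbols: FREE.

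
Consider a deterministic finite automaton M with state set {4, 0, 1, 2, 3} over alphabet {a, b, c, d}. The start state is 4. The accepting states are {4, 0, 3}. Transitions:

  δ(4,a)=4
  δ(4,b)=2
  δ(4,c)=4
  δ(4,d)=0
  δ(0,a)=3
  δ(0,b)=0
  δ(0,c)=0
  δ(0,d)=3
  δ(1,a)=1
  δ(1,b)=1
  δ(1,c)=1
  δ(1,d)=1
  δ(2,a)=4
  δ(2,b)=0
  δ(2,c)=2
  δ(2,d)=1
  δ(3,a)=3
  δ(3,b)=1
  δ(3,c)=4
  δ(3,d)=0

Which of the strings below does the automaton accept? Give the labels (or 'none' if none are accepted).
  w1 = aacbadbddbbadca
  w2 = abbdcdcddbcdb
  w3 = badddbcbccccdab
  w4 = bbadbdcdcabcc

w1

w1: 4 → 4 → 4 → 4 → 2 → 4 → 0 → 0 → 3 → 0 → 0 → 0 → 3 → 0 → 0 → 3  → end 3, accepted
w2: 4 → 4 → 2 → 0 → 3 → 4 → 0 → 0 → 3 → 0 → 0 → 0 → 3 → 1  → end 1, rejected
w3: 4 → 2 → 4 → 0 → 3 → 0 → 0 → 0 → 0 → 0 → 0 → 0 → 0 → 3 → 3 → 1  → end 1, rejected
w4: 4 → 2 → 0 → 3 → 0 → 0 → 3 → 4 → 0 → 0 → 3 → 1 → 1 → 1  → end 1, rejected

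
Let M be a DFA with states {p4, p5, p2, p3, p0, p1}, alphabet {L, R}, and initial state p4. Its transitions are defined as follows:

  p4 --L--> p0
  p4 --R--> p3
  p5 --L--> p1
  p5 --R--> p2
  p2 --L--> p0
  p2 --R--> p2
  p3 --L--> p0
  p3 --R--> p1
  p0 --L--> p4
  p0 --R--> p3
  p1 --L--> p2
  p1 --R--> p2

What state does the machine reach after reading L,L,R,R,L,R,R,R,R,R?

p2

start at p4
read 'L': p4 → p0
read 'L': p0 → p4
read 'R': p4 → p3
read 'R': p3 → p1
read 'L': p1 → p2
read 'R': p2 → p2
read 'R': p2 → p2
read 'R': p2 → p2
read 'R': p2 → p2
read 'R': p2 → p2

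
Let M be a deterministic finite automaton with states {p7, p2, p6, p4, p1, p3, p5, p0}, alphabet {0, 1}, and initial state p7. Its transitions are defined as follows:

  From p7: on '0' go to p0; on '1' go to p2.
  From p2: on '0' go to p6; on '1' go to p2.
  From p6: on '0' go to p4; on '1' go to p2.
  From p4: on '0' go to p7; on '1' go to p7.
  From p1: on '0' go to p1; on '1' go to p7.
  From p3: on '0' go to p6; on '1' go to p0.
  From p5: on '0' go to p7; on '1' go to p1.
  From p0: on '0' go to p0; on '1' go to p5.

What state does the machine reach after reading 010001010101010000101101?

p2

p7 → p0 → p5 → p7 → p0 → p0 → p5 → p7 → p2 → p6 → p2 → p6 → p2 → p6 → p2 → p6 → p4 → p7 → p0 → p5 → p7 → p2 → p2 → p6 → p2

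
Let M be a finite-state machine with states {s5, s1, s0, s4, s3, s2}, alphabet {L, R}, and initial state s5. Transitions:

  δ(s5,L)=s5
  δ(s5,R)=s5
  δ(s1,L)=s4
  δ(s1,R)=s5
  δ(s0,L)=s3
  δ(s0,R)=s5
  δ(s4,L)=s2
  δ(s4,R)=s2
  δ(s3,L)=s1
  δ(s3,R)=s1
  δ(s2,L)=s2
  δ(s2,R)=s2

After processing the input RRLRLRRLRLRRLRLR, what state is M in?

s5

s5 → s5 → s5 → s5 → s5 → s5 → s5 → s5 → s5 → s5 → s5 → s5 → s5 → s5 → s5 → s5 → s5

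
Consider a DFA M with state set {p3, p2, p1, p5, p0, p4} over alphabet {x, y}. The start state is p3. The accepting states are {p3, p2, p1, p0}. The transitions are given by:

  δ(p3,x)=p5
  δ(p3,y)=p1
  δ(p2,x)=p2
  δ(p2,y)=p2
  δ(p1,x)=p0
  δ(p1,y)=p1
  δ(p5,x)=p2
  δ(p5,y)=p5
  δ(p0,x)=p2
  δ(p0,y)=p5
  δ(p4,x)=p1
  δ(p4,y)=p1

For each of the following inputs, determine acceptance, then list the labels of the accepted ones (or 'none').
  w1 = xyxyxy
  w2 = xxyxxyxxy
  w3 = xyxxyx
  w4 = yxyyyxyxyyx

w1: Trace: p3 -x-> p5 -y-> p5 -x-> p2 -y-> p2 -x-> p2 -y-> p2  → end p2, accepted
w2: Trace: p3 -x-> p5 -x-> p2 -y-> p2 -x-> p2 -x-> p2 -y-> p2 -x-> p2 -x-> p2 -y-> p2  → end p2, accepted
w3: Trace: p3 -x-> p5 -y-> p5 -x-> p2 -x-> p2 -y-> p2 -x-> p2  → end p2, accepted
w4: Trace: p3 -y-> p1 -x-> p0 -y-> p5 -y-> p5 -y-> p5 -x-> p2 -y-> p2 -x-> p2 -y-> p2 -y-> p2 -x-> p2  → end p2, accepted

w1, w2, w3, w4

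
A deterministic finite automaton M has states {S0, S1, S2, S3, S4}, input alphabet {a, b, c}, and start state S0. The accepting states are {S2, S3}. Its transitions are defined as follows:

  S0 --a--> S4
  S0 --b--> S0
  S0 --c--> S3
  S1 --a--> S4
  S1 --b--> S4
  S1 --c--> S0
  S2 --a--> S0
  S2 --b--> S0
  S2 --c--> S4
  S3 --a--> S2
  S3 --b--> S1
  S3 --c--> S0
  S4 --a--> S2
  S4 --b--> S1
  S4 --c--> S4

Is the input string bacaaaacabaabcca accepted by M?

No

S0 → S0 → S4 → S4 → S2 → S0 → S4 → S2 → S4 → S2 → S0 → S4 → S2 → S0 → S3 → S0 → S4
End state S4 is not accepting.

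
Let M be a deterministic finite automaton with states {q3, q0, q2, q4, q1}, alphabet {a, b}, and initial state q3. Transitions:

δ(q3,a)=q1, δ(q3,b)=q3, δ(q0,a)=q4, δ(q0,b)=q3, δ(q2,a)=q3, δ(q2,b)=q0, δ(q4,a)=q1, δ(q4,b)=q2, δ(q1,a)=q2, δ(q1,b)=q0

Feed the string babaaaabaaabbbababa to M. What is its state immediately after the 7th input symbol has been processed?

q3 → q3 → q1 → q0 → q4 → q1 → q2 → q3
After 7 symbols: q3.

q3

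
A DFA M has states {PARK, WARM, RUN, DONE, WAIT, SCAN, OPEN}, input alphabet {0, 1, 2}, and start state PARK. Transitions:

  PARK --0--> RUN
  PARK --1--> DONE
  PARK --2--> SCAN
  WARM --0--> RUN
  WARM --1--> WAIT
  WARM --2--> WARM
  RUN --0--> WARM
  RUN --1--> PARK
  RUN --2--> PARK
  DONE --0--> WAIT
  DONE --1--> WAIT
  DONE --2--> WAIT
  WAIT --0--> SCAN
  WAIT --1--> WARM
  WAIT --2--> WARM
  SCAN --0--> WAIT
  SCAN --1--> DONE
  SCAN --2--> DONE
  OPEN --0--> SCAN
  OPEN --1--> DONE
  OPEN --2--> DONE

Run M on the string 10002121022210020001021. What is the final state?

start at PARK
read '1': PARK → DONE
read '0': DONE → WAIT
read '0': WAIT → SCAN
read '0': SCAN → WAIT
read '2': WAIT → WARM
read '1': WARM → WAIT
read '2': WAIT → WARM
read '1': WARM → WAIT
read '0': WAIT → SCAN
read '2': SCAN → DONE
read '2': DONE → WAIT
read '2': WAIT → WARM
read '1': WARM → WAIT
read '0': WAIT → SCAN
read '0': SCAN → WAIT
read '2': WAIT → WARM
read '0': WARM → RUN
read '0': RUN → WARM
read '0': WARM → RUN
read '1': RUN → PARK
read '0': PARK → RUN
read '2': RUN → PARK
read '1': PARK → DONE

DONE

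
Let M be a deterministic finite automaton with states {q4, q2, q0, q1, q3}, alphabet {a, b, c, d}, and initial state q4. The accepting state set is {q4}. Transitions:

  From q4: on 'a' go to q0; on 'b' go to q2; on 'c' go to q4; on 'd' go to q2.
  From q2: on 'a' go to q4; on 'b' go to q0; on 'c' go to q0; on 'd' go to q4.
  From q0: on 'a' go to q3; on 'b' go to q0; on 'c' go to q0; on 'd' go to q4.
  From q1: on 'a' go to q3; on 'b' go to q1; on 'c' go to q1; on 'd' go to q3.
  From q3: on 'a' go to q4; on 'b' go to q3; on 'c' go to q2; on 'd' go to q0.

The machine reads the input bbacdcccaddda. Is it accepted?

No

Trace: q4 -b-> q2 -b-> q0 -a-> q3 -c-> q2 -d-> q4 -c-> q4 -c-> q4 -c-> q4 -a-> q0 -d-> q4 -d-> q2 -d-> q4 -a-> q0
End state q0 is not accepting.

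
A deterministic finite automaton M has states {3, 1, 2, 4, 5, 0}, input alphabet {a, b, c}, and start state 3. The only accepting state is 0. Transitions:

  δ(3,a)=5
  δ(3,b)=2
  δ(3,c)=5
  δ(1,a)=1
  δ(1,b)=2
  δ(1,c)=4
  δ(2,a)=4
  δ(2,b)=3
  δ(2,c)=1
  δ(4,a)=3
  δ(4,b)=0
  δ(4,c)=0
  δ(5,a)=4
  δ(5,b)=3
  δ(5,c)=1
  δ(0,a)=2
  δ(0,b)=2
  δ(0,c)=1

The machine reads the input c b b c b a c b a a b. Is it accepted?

No

Trace: 3 -c-> 5 -b-> 3 -b-> 2 -c-> 1 -b-> 2 -a-> 4 -c-> 0 -b-> 2 -a-> 4 -a-> 3 -b-> 2
End state 2 is not accepting.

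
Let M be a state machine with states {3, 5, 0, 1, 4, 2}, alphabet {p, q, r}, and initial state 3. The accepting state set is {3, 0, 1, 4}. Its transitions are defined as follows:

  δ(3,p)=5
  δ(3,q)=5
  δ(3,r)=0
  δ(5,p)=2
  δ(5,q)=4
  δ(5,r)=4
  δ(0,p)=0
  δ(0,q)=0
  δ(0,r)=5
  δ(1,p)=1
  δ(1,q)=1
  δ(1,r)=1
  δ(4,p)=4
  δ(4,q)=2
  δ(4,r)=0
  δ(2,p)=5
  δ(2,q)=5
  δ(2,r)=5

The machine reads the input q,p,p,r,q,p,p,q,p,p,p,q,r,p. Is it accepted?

3 → 5 → 2 → 5 → 4 → 2 → 5 → 2 → 5 → 2 → 5 → 2 → 5 → 4 → 4
End state 4 is accepting.

Yes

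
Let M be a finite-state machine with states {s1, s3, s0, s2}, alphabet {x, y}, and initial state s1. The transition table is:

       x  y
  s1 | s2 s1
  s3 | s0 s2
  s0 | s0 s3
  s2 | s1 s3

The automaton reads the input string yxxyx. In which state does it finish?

s2

start at s1
read 'y': s1 → s1
read 'x': s1 → s2
read 'x': s2 → s1
read 'y': s1 → s1
read 'x': s1 → s2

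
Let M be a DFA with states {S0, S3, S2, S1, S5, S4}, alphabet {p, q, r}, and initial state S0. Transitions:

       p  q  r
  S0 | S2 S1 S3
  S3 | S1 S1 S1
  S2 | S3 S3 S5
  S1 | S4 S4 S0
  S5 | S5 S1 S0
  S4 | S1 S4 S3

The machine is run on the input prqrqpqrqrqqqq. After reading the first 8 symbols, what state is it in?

S3

start at S0
read 'p': S0 → S2
read 'r': S2 → S5
read 'q': S5 → S1
read 'r': S1 → S0
read 'q': S0 → S1
read 'p': S1 → S4
read 'q': S4 → S4
read 'r': S4 → S3
After 8 symbols: S3.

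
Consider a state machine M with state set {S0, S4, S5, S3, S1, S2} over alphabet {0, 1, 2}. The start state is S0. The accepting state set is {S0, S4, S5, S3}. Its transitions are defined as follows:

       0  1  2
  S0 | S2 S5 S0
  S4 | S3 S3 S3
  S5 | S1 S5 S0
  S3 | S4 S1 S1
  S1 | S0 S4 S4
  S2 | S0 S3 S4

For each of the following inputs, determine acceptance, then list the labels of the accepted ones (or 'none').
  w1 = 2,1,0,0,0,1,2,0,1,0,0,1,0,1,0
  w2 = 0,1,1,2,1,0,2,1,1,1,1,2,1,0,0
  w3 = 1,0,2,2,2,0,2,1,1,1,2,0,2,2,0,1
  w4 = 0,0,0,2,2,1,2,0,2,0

w1, w2, w3, w4

w1:
  start at S0
  read '2': S0 → S0
  read '1': S0 → S5
  read '0': S5 → S1
  read '0': S1 → S0
  read '0': S0 → S2
  read '1': S2 → S3
  read '2': S3 → S1
  read '0': S1 → S0
  read '1': S0 → S5
  read '0': S5 → S1
  read '0': S1 → S0
  read '1': S0 → S5
  read '0': S5 → S1
  read '1': S1 → S4
  read '0': S4 → S3
  end S3, accepted
w2:
  start at S0
  read '0': S0 → S2
  read '1': S2 → S3
  read '1': S3 → S1
  read '2': S1 → S4
  read '1': S4 → S3
  read '0': S3 → S4
  read '2': S4 → S3
  read '1': S3 → S1
  read '1': S1 → S4
  read '1': S4 → S3
  read '1': S3 → S1
  read '2': S1 → S4
  read '1': S4 → S3
  read '0': S3 → S4
  read '0': S4 → S3
  end S3, accepted
w3:
  start at S0
  read '1': S0 → S5
  read '0': S5 → S1
  read '2': S1 → S4
  read '2': S4 → S3
  read '2': S3 → S1
  read '0': S1 → S0
  read '2': S0 → S0
  read '1': S0 → S5
  read '1': S5 → S5
  read '1': S5 → S5
  read '2': S5 → S0
  read '0': S0 → S2
  read '2': S2 → S4
  read '2': S4 → S3
  read '0': S3 → S4
  read '1': S4 → S3
  end S3, accepted
w4:
  start at S0
  read '0': S0 → S2
  read '0': S2 → S0
  read '0': S0 → S2
  read '2': S2 → S4
  read '2': S4 → S3
  read '1': S3 → S1
  read '2': S1 → S4
  read '0': S4 → S3
  read '2': S3 → S1
  read '0': S1 → S0
  end S0, accepted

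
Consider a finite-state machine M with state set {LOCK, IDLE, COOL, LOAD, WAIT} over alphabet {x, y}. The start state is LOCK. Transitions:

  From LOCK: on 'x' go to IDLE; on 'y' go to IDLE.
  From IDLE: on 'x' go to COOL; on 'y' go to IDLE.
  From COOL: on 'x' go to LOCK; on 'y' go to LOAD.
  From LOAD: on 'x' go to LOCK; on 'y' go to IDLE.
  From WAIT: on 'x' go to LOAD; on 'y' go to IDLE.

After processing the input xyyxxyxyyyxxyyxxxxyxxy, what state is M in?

IDLE

Trace: LOCK -x-> IDLE -y-> IDLE -y-> IDLE -x-> COOL -x-> LOCK -y-> IDLE -x-> COOL -y-> LOAD -y-> IDLE -y-> IDLE -x-> COOL -x-> LOCK -y-> IDLE -y-> IDLE -x-> COOL -x-> LOCK -x-> IDLE -x-> COOL -y-> LOAD -x-> LOCK -x-> IDLE -y-> IDLE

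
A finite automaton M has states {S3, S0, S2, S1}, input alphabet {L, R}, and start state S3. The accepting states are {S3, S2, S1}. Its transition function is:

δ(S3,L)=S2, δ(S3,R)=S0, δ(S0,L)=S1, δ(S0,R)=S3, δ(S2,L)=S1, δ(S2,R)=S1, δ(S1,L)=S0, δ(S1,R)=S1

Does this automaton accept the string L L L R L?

Trace: S3 -L-> S2 -L-> S1 -L-> S0 -R-> S3 -L-> S2
End state S2 is accepting.

Yes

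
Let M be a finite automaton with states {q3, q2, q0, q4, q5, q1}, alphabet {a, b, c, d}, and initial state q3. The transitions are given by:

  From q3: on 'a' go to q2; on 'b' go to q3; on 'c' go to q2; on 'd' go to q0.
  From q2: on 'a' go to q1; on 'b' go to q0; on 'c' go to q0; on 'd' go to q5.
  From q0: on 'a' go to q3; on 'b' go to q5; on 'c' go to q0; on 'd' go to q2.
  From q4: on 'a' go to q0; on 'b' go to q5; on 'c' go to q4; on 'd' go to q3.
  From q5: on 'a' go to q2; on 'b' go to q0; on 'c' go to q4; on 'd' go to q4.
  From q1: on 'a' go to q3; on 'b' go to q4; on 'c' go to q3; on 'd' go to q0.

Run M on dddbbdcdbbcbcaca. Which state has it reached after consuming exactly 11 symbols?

start at q3
read 'd': q3 → q0
read 'd': q0 → q2
read 'd': q2 → q5
read 'b': q5 → q0
read 'b': q0 → q5
read 'd': q5 → q4
read 'c': q4 → q4
read 'd': q4 → q3
read 'b': q3 → q3
read 'b': q3 → q3
read 'c': q3 → q2
After 11 symbols: q2.

q2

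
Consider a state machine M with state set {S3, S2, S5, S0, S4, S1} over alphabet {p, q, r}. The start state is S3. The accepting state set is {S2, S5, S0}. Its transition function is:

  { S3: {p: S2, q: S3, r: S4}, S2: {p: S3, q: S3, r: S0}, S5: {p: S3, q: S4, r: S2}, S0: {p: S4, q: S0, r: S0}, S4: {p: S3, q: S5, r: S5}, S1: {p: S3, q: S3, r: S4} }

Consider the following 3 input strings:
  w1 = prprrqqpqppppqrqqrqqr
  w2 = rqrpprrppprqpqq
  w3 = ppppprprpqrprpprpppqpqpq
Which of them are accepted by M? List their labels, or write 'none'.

w1

w1:
  start at S3
  read 'p': S3 → S2
  read 'r': S2 → S0
  read 'p': S0 → S4
  read 'r': S4 → S5
  read 'r': S5 → S2
  read 'q': S2 → S3
  read 'q': S3 → S3
  read 'p': S3 → S2
  read 'q': S2 → S3
  read 'p': S3 → S2
  read 'p': S2 → S3
  read 'p': S3 → S2
  read 'p': S2 → S3
  read 'q': S3 → S3
  read 'r': S3 → S4
  read 'q': S4 → S5
  read 'q': S5 → S4
  read 'r': S4 → S5
  read 'q': S5 → S4
  read 'q': S4 → S5
  read 'r': S5 → S2
  end S2, accepted
w2:
  start at S3
  read 'r': S3 → S4
  read 'q': S4 → S5
  read 'r': S5 → S2
  read 'p': S2 → S3
  read 'p': S3 → S2
  read 'r': S2 → S0
  read 'r': S0 → S0
  read 'p': S0 → S4
  read 'p': S4 → S3
  read 'p': S3 → S2
  read 'r': S2 → S0
  read 'q': S0 → S0
  read 'p': S0 → S4
  read 'q': S4 → S5
  read 'q': S5 → S4
  end S4, rejected
w3:
  start at S3
  read 'p': S3 → S2
  read 'p': S2 → S3
  read 'p': S3 → S2
  read 'p': S2 → S3
  read 'p': S3 → S2
  read 'r': S2 → S0
  read 'p': S0 → S4
  read 'r': S4 → S5
  read 'p': S5 → S3
  read 'q': S3 → S3
  read 'r': S3 → S4
  read 'p': S4 → S3
  read 'r': S3 → S4
  read 'p': S4 → S3
  read 'p': S3 → S2
  read 'r': S2 → S0
  read 'p': S0 → S4
  read 'p': S4 → S3
  read 'p': S3 → S2
  read 'q': S2 → S3
  read 'p': S3 → S2
  read 'q': S2 → S3
  read 'p': S3 → S2
  read 'q': S2 → S3
  end S3, rejected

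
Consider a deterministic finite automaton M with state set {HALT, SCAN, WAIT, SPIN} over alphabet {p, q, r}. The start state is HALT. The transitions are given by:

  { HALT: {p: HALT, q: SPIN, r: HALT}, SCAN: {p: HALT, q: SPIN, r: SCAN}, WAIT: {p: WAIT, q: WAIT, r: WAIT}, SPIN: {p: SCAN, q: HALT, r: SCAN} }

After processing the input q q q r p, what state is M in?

HALT → SPIN → HALT → SPIN → SCAN → HALT

HALT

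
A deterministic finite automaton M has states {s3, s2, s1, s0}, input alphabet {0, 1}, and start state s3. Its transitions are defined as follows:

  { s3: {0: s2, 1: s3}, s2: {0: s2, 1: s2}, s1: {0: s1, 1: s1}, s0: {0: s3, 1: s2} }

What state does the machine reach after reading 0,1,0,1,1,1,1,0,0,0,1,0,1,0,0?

s2

start at s3
read '0': s3 → s2
read '1': s2 → s2
read '0': s2 → s2
read '1': s2 → s2
read '1': s2 → s2
read '1': s2 → s2
read '1': s2 → s2
read '0': s2 → s2
read '0': s2 → s2
read '0': s2 → s2
read '1': s2 → s2
read '0': s2 → s2
read '1': s2 → s2
read '0': s2 → s2
read '0': s2 → s2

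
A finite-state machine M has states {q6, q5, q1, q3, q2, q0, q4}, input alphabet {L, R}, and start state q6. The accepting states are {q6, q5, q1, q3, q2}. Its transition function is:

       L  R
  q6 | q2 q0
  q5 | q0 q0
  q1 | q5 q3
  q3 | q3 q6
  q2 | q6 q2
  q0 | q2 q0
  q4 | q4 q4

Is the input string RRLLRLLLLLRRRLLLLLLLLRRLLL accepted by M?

start at q6
read 'R': q6 → q0
read 'R': q0 → q0
read 'L': q0 → q2
read 'L': q2 → q6
read 'R': q6 → q0
read 'L': q0 → q2
read 'L': q2 → q6
read 'L': q6 → q2
read 'L': q2 → q6
read 'L': q6 → q2
read 'R': q2 → q2
read 'R': q2 → q2
read 'R': q2 → q2
read 'L': q2 → q6
read 'L': q6 → q2
read 'L': q2 → q6
read 'L': q6 → q2
read 'L': q2 → q6
read 'L': q6 → q2
read 'L': q2 → q6
read 'L': q6 → q2
read 'R': q2 → q2
read 'R': q2 → q2
read 'L': q2 → q6
read 'L': q6 → q2
read 'L': q2 → q6
End state q6 is accepting.

Yes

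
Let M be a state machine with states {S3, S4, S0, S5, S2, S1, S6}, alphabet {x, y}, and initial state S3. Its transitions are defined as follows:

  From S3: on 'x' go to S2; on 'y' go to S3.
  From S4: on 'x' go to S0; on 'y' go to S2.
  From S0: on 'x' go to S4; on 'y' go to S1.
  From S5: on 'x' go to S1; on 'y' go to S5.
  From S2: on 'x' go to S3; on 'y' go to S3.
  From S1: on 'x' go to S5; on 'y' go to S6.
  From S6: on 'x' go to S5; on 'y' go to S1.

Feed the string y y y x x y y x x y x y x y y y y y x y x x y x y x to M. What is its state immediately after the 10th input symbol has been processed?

Trace: S3 -y-> S3 -y-> S3 -y-> S3 -x-> S2 -x-> S3 -y-> S3 -y-> S3 -x-> S2 -x-> S3 -y-> S3
After 10 symbols: S3.

S3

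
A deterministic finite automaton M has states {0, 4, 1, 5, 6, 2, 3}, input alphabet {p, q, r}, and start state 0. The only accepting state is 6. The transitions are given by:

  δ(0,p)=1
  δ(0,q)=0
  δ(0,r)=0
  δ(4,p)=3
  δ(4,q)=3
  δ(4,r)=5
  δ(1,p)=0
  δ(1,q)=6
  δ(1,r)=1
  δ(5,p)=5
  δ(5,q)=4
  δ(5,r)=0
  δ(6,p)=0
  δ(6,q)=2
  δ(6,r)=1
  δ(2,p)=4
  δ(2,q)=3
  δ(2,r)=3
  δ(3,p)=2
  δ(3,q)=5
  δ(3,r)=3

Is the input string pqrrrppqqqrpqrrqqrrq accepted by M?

No

0 → 1 → 6 → 1 → 1 → 1 → 0 → 1 → 6 → 2 → 3 → 3 → 2 → 3 → 3 → 3 → 5 → 4 → 5 → 0 → 0
End state 0 is not accepting.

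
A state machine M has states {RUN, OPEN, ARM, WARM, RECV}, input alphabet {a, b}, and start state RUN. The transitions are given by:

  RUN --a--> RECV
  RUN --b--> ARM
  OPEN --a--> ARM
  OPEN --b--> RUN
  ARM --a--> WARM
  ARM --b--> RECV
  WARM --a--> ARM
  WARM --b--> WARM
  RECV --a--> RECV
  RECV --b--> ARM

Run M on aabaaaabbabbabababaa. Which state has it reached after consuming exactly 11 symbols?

start at RUN
read 'a': RUN → RECV
read 'a': RECV → RECV
read 'b': RECV → ARM
read 'a': ARM → WARM
read 'a': WARM → ARM
read 'a': ARM → WARM
read 'a': WARM → ARM
read 'b': ARM → RECV
read 'b': RECV → ARM
read 'a': ARM → WARM
read 'b': WARM → WARM
After 11 symbols: WARM.

WARM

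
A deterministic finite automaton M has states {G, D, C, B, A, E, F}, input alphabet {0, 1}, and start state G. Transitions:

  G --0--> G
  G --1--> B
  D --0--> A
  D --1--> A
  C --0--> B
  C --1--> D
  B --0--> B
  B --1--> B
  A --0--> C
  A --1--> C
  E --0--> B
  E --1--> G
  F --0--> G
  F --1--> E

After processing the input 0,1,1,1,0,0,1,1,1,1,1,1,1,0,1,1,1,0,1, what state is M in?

B

Trace: G -0-> G -1-> B -1-> B -1-> B -0-> B -0-> B -1-> B -1-> B -1-> B -1-> B -1-> B -1-> B -1-> B -0-> B -1-> B -1-> B -1-> B -0-> B -1-> B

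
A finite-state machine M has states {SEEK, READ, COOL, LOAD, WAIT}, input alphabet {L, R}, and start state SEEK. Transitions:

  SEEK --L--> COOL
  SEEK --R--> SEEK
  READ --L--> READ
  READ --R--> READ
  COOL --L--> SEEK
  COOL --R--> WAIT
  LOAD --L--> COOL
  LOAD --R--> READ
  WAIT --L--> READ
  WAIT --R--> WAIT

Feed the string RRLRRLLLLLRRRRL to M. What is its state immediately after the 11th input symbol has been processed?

Trace: SEEK -R-> SEEK -R-> SEEK -L-> COOL -R-> WAIT -R-> WAIT -L-> READ -L-> READ -L-> READ -L-> READ -L-> READ -R-> READ
After 11 symbols: READ.

READ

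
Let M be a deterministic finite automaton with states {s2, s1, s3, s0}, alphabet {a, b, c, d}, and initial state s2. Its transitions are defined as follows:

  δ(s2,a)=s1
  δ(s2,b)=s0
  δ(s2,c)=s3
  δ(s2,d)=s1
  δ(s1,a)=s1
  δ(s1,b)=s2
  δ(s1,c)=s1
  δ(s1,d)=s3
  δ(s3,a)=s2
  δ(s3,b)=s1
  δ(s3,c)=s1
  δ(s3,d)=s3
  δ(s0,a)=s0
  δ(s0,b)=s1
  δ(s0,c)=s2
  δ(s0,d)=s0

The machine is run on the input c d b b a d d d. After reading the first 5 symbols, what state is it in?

s1

start at s2
read 'c': s2 → s3
read 'd': s3 → s3
read 'b': s3 → s1
read 'b': s1 → s2
read 'a': s2 → s1
After 5 symbols: s1.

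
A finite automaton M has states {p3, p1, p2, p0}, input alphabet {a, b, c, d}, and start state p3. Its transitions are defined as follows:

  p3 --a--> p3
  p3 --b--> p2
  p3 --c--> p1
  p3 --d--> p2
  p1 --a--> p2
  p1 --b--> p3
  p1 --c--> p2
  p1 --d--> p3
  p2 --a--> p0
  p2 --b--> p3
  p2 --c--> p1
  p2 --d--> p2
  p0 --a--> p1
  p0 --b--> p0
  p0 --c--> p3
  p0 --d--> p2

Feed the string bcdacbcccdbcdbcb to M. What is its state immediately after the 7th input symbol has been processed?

start at p3
read 'b': p3 → p2
read 'c': p2 → p1
read 'd': p1 → p3
read 'a': p3 → p3
read 'c': p3 → p1
read 'b': p1 → p3
read 'c': p3 → p1
After 7 symbols: p1.

p1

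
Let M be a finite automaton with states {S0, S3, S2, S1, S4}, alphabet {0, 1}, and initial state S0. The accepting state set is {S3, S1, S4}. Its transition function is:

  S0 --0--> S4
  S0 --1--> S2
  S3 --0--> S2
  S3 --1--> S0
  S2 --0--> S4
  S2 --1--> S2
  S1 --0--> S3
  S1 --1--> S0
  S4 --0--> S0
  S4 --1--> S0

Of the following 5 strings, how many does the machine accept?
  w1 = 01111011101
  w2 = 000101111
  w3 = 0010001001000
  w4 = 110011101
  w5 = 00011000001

1

w1: S0 → S4 → S0 → S2 → S2 → S2 → S4 → S0 → S2 → S2 → S4 → S0  → end S0, rejected
w2: S0 → S4 → S0 → S4 → S0 → S4 → S0 → S2 → S2 → S2  → end S2, rejected
w3: S0 → S4 → S0 → S2 → S4 → S0 → S4 → S0 → S4 → S0 → S2 → S4 → S0 → S4  → end S4, accepted
w4: S0 → S2 → S2 → S4 → S0 → S2 → S2 → S2 → S4 → S0  → end S0, rejected
w5: S0 → S4 → S0 → S4 → S0 → S2 → S4 → S0 → S4 → S0 → S4 → S0  → end S0, rejected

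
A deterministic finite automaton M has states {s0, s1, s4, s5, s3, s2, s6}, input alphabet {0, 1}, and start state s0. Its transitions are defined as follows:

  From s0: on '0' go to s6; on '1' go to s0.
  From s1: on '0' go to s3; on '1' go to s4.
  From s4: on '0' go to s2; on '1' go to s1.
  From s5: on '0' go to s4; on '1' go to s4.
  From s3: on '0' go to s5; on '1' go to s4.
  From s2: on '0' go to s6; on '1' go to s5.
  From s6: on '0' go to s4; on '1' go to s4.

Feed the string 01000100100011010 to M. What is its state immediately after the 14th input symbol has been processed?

s4

s0 → s6 → s4 → s2 → s6 → s4 → s1 → s3 → s5 → s4 → s2 → s6 → s4 → s1 → s4
After 14 symbols: s4.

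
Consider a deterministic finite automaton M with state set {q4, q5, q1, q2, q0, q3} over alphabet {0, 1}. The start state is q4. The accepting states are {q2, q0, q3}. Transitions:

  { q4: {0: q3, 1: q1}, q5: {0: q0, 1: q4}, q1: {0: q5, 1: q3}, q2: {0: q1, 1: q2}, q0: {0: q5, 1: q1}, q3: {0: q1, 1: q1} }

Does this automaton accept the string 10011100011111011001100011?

start at q4
read '1': q4 → q1
read '0': q1 → q5
read '0': q5 → q0
read '1': q0 → q1
read '1': q1 → q3
read '1': q3 → q1
read '0': q1 → q5
read '0': q5 → q0
read '0': q0 → q5
read '1': q5 → q4
read '1': q4 → q1
read '1': q1 → q3
read '1': q3 → q1
read '1': q1 → q3
read '0': q3 → q1
read '1': q1 → q3
read '1': q3 → q1
read '0': q1 → q5
read '0': q5 → q0
read '1': q0 → q1
read '1': q1 → q3
read '0': q3 → q1
read '0': q1 → q5
read '0': q5 → q0
read '1': q0 → q1
read '1': q1 → q3
End state q3 is accepting.

Yes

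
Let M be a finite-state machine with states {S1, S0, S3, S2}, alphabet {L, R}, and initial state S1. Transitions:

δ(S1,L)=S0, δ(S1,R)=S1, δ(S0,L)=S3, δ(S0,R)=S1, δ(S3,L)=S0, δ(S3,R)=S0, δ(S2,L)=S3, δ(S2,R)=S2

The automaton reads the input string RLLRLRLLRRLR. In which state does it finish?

S1

S1 → S1 → S0 → S3 → S0 → S3 → S0 → S3 → S0 → S1 → S1 → S0 → S1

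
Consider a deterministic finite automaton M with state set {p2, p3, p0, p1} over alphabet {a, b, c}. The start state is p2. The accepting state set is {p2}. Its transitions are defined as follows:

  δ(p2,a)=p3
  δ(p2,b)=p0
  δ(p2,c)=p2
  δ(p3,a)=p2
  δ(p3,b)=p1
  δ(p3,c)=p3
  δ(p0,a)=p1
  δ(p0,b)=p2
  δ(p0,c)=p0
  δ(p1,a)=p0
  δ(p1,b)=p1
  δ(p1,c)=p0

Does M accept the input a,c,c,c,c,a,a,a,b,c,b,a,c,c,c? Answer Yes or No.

Trace: p2 -a-> p3 -c-> p3 -c-> p3 -c-> p3 -c-> p3 -a-> p2 -a-> p3 -a-> p2 -b-> p0 -c-> p0 -b-> p2 -a-> p3 -c-> p3 -c-> p3 -c-> p3
End state p3 is not accepting.

No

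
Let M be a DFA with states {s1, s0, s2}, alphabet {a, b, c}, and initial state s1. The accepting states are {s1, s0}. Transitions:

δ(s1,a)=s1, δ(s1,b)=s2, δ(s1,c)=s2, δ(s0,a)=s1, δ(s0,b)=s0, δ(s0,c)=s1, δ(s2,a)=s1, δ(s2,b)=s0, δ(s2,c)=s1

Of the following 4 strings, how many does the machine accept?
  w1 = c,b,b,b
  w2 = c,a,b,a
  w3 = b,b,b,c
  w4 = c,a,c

w1: s1 → s2 → s0 → s0 → s0  → end s0, accepted
w2: s1 → s2 → s1 → s2 → s1  → end s1, accepted
w3: s1 → s2 → s0 → s0 → s1  → end s1, accepted
w4: s1 → s2 → s1 → s2  → end s2, rejected

3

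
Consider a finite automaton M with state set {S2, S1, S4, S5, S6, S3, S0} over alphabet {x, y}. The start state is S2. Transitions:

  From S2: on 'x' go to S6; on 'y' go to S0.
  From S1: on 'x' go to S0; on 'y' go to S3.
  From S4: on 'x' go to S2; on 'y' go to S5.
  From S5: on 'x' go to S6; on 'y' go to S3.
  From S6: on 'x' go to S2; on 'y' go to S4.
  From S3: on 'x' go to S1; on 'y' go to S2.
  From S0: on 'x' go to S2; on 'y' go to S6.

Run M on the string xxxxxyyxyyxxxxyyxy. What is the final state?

S2 → S6 → S2 → S6 → S2 → S6 → S4 → S5 → S6 → S4 → S5 → S6 → S2 → S6 → S2 → S0 → S6 → S2 → S0

S0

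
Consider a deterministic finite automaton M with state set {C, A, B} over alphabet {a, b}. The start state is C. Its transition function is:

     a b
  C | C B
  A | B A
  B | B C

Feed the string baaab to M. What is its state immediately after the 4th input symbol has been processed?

B

start at C
read 'b': C → B
read 'a': B → B
read 'a': B → B
read 'a': B → B
After 4 symbols: B.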